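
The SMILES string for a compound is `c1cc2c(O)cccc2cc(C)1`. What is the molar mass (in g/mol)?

158.20 g/mol

Atom tally by fragment:
  naphthalene ring system core → C:10 H:8
  (− 2 ring H displaced by substituents)
  + OH → O:1 H:1
  + CH3 → C:1 H:3
Element totals:
  C: 11
  H: 10
  O: 1
Molecular formula: C11H10O.
  M = 11(12.011) + 10(1.008) + 15.999
    = 132.121 + 10.080 + 15.999 = 158.200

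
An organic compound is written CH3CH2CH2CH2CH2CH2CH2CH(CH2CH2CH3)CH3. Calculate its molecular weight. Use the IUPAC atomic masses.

170.34 g/mol

Atom tally by fragment:
  CH3 → C:1 H:3
  CH2 → C:1 H:2
  CH2 → C:1 H:2
  CH2 → C:1 H:2
  CH2 → C:1 H:2
  CH2 → C:1 H:2
  CH2 → C:1 H:2
  CH(CH2CH2CH3) → C:4 H:8
  CH3 → C:1 H:3
Element totals:
  C: 12
  H: 26
Molecular formula: C12H26.
  M = 12(12.011) + 26(1.008)
    = 144.132 + 26.208 = 170.340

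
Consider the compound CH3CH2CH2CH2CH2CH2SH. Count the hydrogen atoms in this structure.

14

Atom tally by fragment:
  CH3 → C:1 H:3
  CH2 → C:1 H:2
  CH2 → C:1 H:2
  CH2 → C:1 H:2
  CH2 → C:1 H:2
  CH2SH → C:1 H:3 S:1
Element totals:
  C: 6
  H: 14
  S: 1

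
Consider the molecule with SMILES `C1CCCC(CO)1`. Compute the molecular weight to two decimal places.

Atom tally by fragment:
  cyclopentane ring core → C:5 H:10
  (− 1 ring H displaced by substituents)
  + CH2OH → C:1 H:3 O:1
Element totals:
  C: 6
  H: 12
  O: 1
Molecular formula: C6H12O.
  M = 6(12.011) + 12(1.008) + 15.999
    = 72.066 + 12.096 + 15.999 = 100.161

100.16 g/mol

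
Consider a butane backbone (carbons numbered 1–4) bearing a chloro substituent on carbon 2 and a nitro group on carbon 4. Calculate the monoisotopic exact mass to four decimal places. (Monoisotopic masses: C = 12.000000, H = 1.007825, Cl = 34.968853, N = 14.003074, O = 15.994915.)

Atom tally by fragment:
  CH3 → C:1 H:3
  CH(Cl) → C:1 H:1 Cl:1
  CH2 → C:1 H:2
  CH2NO2 → C:1 H:2 N:1 O:2
Element totals:
  C: 4
  H: 8
  Cl: 1
  N: 1
  O: 2
Molecular formula: C4H8ClNO2.
  M = 4(12.0) + 8(1.007825) + 34.968853 + 14.003074 + 2(15.994915)
    = 48.000000 + 8.062600 + 34.968853 + 14.003074 + 31.989830 = 137.024357

137.0244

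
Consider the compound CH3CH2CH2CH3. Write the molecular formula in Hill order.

C4H10

Element totals:
  C: 4
  H: 10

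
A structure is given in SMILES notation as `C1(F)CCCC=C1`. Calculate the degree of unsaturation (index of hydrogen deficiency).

2

Atom tally by fragment:
  cyclohexene ring core → C:6 H:10
  (− 1 ring H displaced by substituents)
  + F → F:1
Element totals:
  C: 6
  H: 9
  F: 1
Molecular formula: C6H9F.
DoU = (2C + 2 + N − H − X) / 2 = (2·6 + 2 + 0 − 9 − 1) / 2 = 2.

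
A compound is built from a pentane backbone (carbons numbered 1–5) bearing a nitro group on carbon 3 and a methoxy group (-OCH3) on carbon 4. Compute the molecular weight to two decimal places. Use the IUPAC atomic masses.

147.17 g/mol

Atom tally by fragment:
  CH3 → C:1 H:3
  CH2 → C:1 H:2
  CH(NO2) → C:1 H:1 N:1 O:2
  CH(OCH3) → C:2 H:4 O:1
  CH3 → C:1 H:3
Element totals:
  C: 6
  H: 13
  N: 1
  O: 3
Molecular formula: C6H13NO3.
  M = 6(12.011) + 13(1.008) + 14.007 + 3(15.999)
    = 72.066 + 13.104 + 14.007 + 47.997 = 147.174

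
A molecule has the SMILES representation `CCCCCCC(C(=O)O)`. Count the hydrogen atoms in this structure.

16

Atom tally by fragment:
  CH3 → C:1 H:3
  CH2 → C:1 H:2
  CH2 → C:1 H:2
  CH2 → C:1 H:2
  CH2 → C:1 H:2
  CH2 → C:1 H:2
  CH2COOH → C:2 H:3 O:2
Element totals:
  C: 8
  H: 16
  O: 2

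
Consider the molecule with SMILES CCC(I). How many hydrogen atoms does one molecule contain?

Atom tally by fragment:
  CH3 → C:1 H:3
  CH2 → C:1 H:2
  CH2I → C:1 H:2 I:1
Element totals:
  C: 3
  H: 7
  I: 1

7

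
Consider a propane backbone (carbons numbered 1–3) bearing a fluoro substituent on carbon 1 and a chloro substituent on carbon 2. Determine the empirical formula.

C3H6ClF

Atom tally by fragment:
  FCH2 → C:1 H:2 F:1
  CH(Cl) → C:1 H:1 Cl:1
  CH3 → C:1 H:3
Element totals:
  C: 3
  H: 6
  Cl: 1
  F: 1
Molecular formula: C3H6ClF.
gcd of subscripts (3, 1, 1, 6) = 1, so the empirical formula equals the molecular formula.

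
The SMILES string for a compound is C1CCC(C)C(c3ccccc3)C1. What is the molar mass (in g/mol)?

Atom tally by fragment:
  cyclohexane ring core → C:6 H:12
  (− 2 ring H displaced by substituents)
  + CH3 → C:1 H:3
  + C6H5 → C:6 H:5
Element totals:
  C: 13
  H: 18
Molecular formula: C13H18.
  M = 13(12.011) + 18(1.008)
    = 156.143 + 18.144 = 174.287

174.29 g/mol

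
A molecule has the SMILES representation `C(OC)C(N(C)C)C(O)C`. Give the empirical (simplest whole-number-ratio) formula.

Atom tally by fragment:
  CH3OCH2 → C:2 H:5 O:1
  CH(N(CH3)2) → C:3 H:7 N:1
  CH(OH) → C:1 H:2 O:1
  CH3 → C:1 H:3
Element totals:
  C: 7
  H: 17
  N: 1
  O: 2
Molecular formula: C7H17NO2.
gcd of subscripts (7, 17, 1, 2) = 1, so the empirical formula equals the molecular formula.

C7H17NO2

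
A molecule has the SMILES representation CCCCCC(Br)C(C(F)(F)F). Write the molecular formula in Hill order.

Atom tally by fragment:
  CH3 → C:1 H:3
  CH2 → C:1 H:2
  CH2 → C:1 H:2
  CH2 → C:1 H:2
  CH2 → C:1 H:2
  CH(Br) → C:1 H:1 Br:1
  CH2CF3 → C:2 H:2 F:3
Element totals:
  C: 8
  H: 14
  Br: 1
  F: 3

C8H14BrF3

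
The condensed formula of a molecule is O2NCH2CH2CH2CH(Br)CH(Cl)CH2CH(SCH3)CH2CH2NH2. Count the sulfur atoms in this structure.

Element totals:
  C: 10
  H: 20
  Br: 1
  Cl: 1
  N: 2
  O: 2
  S: 1

1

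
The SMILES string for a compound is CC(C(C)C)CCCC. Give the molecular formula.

C9H20

Atom tally by fragment:
  CH3 → C:1 H:3
  CH(CH(CH3)2) → C:4 H:8
  CH2 → C:1 H:2
  CH2 → C:1 H:2
  CH2 → C:1 H:2
  CH3 → C:1 H:3
Element totals:
  C: 9
  H: 20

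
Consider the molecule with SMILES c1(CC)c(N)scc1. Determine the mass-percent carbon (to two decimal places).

56.65%

Atom tally by fragment:
  thiophene ring core → C:4 H:4 S:1
  (− 2 ring H displaced by substituents)
  + C2H5 → C:2 H:5
  + NH2 → N:1 H:2
Element totals:
  C: 6
  H: 9
  N: 1
  S: 1
Molecular formula: C6H9NS.
Molar mass = 127.205 g/mol.
Mass from C: 6 × 12.011 = 72.066 g/mol.
%C = 72.066 / 127.205 × 100 = 56.65%.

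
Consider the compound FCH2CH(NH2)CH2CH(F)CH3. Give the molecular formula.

C5H11F2N

Atom tally by fragment:
  FCH2 → C:1 H:2 F:1
  CH(NH2) → C:1 H:3 N:1
  CH2 → C:1 H:2
  CH(F) → C:1 H:1 F:1
  CH3 → C:1 H:3
Element totals:
  C: 5
  H: 11
  F: 2
  N: 1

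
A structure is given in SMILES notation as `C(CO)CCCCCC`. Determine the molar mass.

Atom tally by fragment:
  HOCH2CH2 → C:2 H:5 O:1
  CH2 → C:1 H:2
  CH2 → C:1 H:2
  CH2 → C:1 H:2
  CH2 → C:1 H:2
  CH2 → C:1 H:2
  CH3 → C:1 H:3
Element totals:
  C: 8
  H: 18
  O: 1
Molecular formula: C8H18O.
  M = 8(12.011) + 18(1.008) + 15.999
    = 96.088 + 18.144 + 15.999 = 130.231

130.23 g/mol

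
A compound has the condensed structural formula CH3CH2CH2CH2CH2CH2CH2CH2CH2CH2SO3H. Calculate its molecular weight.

Atom tally by fragment:
  CH3 → C:1 H:3
  CH2 → C:1 H:2
  CH2 → C:1 H:2
  CH2 → C:1 H:2
  CH2 → C:1 H:2
  CH2 → C:1 H:2
  CH2 → C:1 H:2
  CH2 → C:1 H:2
  CH2 → C:1 H:2
  CH2SO3H → C:1 H:3 S:1 O:3
Element totals:
  C: 10
  H: 22
  O: 3
  S: 1
Molecular formula: C10H22O3S.
  M = 10(12.011) + 22(1.008) + 3(15.999) + 32.06
    = 120.110 + 22.176 + 47.997 + 32.060 = 222.343

222.34 g/mol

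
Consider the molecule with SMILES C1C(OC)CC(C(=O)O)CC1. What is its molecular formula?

C8H14O3

Atom tally by fragment:
  cyclohexane ring core → C:6 H:12
  (− 2 ring H displaced by substituents)
  + OCH3 → C:1 H:3 O:1
  + COOH → C:1 H:1 O:2
Element totals:
  C: 8
  H: 14
  O: 3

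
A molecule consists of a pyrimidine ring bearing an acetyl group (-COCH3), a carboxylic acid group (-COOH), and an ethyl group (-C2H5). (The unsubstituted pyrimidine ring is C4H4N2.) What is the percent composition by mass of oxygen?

24.72%

Atom tally by fragment:
  pyrimidine ring core → C:4 H:4 N:2
  (− 3 ring H displaced by substituents)
  + COCH3 → C:2 H:3 O:1
  + COOH → C:1 H:1 O:2
  + C2H5 → C:2 H:5
Element totals:
  C: 9
  H: 10
  N: 2
  O: 3
Molecular formula: C9H10N2O3.
Molar mass = 194.190 g/mol.
Mass from O: 3 × 15.999 = 47.997 g/mol.
%O = 47.997 / 194.190 × 100 = 24.72%.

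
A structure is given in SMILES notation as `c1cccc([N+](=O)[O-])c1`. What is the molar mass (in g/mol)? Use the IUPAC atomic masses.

Atom tally by fragment:
  benzene ring core → C:6 H:6
  (− 1 ring H displaced by substituents)
  + NO2 → N:1 O:2
Element totals:
  C: 6
  H: 5
  N: 1
  O: 2
Molecular formula: C6H5NO2.
  M = 6(12.011) + 5(1.008) + 14.007 + 2(15.999)
    = 72.066 + 5.040 + 14.007 + 31.998 = 123.111

123.11 g/mol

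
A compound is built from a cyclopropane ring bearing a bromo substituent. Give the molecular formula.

Atom tally by fragment:
  cyclopropane ring core → C:3 H:6
  (− 1 ring H displaced by substituents)
  + Br → Br:1
Element totals:
  C: 3
  H: 5
  Br: 1

C3H5Br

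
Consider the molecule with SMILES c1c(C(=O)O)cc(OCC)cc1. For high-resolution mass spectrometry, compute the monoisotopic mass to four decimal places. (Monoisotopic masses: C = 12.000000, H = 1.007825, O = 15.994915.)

Atom tally by fragment:
  benzene ring core → C:6 H:6
  (− 2 ring H displaced by substituents)
  + COOH → C:1 H:1 O:2
  + OC2H5 → C:2 H:5 O:1
Element totals:
  C: 9
  H: 10
  O: 3
Molecular formula: C9H10O3.
  M = 9(12.0) + 10(1.007825) + 3(15.994915)
    = 108.000000 + 10.078250 + 47.984745 = 166.062995

166.0630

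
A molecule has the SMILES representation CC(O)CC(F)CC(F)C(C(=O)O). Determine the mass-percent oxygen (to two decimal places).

Atom tally by fragment:
  CH3 → C:1 H:3
  CH(OH) → C:1 H:2 O:1
  CH2 → C:1 H:2
  CH(F) → C:1 H:1 F:1
  CH2 → C:1 H:2
  CH(F) → C:1 H:1 F:1
  CH2COOH → C:2 H:3 O:2
Element totals:
  C: 8
  H: 14
  F: 2
  O: 3
Molecular formula: C8H14F2O3.
Molar mass = 196.193 g/mol.
Mass from O: 3 × 15.999 = 47.997 g/mol.
%O = 47.997 / 196.193 × 100 = 24.46%.

24.46%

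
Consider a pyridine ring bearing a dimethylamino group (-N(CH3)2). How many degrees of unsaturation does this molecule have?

Atom tally by fragment:
  pyridine ring core → C:5 H:5 N:1
  (− 1 ring H displaced by substituents)
  + N(CH3)2 → N:1 C:2 H:6
Element totals:
  C: 7
  H: 10
  N: 2
Molecular formula: C7H10N2.
DoU = (2C + 2 + N − H − X) / 2 = (2·7 + 2 + 2 − 10 − 0) / 2 = 4.

4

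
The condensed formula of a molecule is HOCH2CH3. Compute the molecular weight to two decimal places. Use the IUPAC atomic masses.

Atom tally by fragment:
  HOCH2 → C:1 H:3 O:1
  CH3 → C:1 H:3
Element totals:
  C: 2
  H: 6
  O: 1
Molecular formula: C2H6O.
  M = 2(12.011) + 6(1.008) + 15.999
    = 24.022 + 6.048 + 15.999 = 46.069

46.07 g/mol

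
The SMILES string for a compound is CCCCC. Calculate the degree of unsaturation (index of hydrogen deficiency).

Atom tally by fragment:
  CH3 → C:1 H:3
  CH2 → C:1 H:2
  CH2 → C:1 H:2
  CH2 → C:1 H:2
  CH3 → C:1 H:3
Element totals:
  C: 5
  H: 12
Molecular formula: C5H12.
DoU = (2C + 2 + N − H − X) / 2 = (2·5 + 2 + 0 − 12 − 0) / 2 = 0.

0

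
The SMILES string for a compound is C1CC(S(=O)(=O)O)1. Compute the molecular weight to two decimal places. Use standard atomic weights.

Atom tally by fragment:
  cyclopropane ring core → C:3 H:6
  (− 1 ring H displaced by substituents)
  + SO3H → S:1 O:3 H:1
Element totals:
  C: 3
  H: 6
  O: 3
  S: 1
Molecular formula: C3H6O3S.
  M = 3(12.011) + 6(1.008) + 3(15.999) + 32.06
    = 36.033 + 6.048 + 47.997 + 32.060 = 122.138

122.14 g/mol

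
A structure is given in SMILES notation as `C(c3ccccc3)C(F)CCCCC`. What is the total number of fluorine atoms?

Atom tally by fragment:
  C6H5CH2 → C:7 H:7
  CH(F) → C:1 H:1 F:1
  CH2 → C:1 H:2
  CH2 → C:1 H:2
  CH2 → C:1 H:2
  CH2 → C:1 H:2
  CH3 → C:1 H:3
Element totals:
  C: 13
  H: 19
  F: 1

1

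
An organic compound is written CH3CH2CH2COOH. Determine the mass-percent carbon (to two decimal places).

Element totals:
  C: 4
  H: 8
  O: 2
Molecular formula: C4H8O2.
Molar mass = 88.106 g/mol.
Mass from C: 4 × 12.011 = 48.044 g/mol.
%C = 48.044 / 88.106 × 100 = 54.53%.

54.53%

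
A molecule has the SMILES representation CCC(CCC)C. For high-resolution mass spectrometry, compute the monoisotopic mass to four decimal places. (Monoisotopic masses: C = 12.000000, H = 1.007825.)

100.1252

Atom tally by fragment:
  CH3 → C:1 H:3
  CH2 → C:1 H:2
  CH(CH2CH2CH3) → C:4 H:8
  CH3 → C:1 H:3
Element totals:
  C: 7
  H: 16
Molecular formula: C7H16.
  M = 7(12.0) + 16(1.007825)
    = 84.000000 + 16.125200 = 100.125200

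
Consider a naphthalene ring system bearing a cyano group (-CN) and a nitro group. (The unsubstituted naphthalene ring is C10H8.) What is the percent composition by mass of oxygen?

16.15%

Atom tally by fragment:
  naphthalene ring system core → C:10 H:8
  (− 2 ring H displaced by substituents)
  + CN → C:1 N:1
  + NO2 → N:1 O:2
Element totals:
  C: 11
  H: 6
  N: 2
  O: 2
Molecular formula: C11H6N2O2.
Molar mass = 198.181 g/mol.
Mass from O: 2 × 15.999 = 31.998 g/mol.
%O = 31.998 / 198.181 × 100 = 16.15%.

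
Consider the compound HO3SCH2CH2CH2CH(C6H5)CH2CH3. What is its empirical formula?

Atom tally by fragment:
  HO3SCH2 → C:1 H:3 S:1 O:3
  CH2 → C:1 H:2
  CH2 → C:1 H:2
  CH(C6H5) → C:7 H:6
  CH2 → C:1 H:2
  CH3 → C:1 H:3
Element totals:
  C: 12
  H: 18
  O: 3
  S: 1
Molecular formula: C12H18O3S.
gcd of subscripts (12, 18, 3, 1) = 1, so the empirical formula equals the molecular formula.

C12H18O3S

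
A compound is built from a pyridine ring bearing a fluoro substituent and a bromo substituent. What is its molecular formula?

Atom tally by fragment:
  pyridine ring core → C:5 H:5 N:1
  (− 2 ring H displaced by substituents)
  + F → F:1
  + Br → Br:1
Element totals:
  C: 5
  H: 3
  Br: 1
  F: 1
  N: 1

C5H3BrFN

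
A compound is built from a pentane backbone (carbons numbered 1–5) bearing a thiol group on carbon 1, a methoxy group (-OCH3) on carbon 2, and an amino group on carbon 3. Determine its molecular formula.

C6H15NOS

Atom tally by fragment:
  HSCH2 → C:1 H:3 S:1
  CH(OCH3) → C:2 H:4 O:1
  CH(NH2) → C:1 H:3 N:1
  CH2 → C:1 H:2
  CH3 → C:1 H:3
Element totals:
  C: 6
  H: 15
  N: 1
  O: 1
  S: 1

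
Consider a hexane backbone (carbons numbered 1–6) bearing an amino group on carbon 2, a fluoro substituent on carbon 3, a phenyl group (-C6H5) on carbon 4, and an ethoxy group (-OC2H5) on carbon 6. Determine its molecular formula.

Atom tally by fragment:
  CH3 → C:1 H:3
  CH(NH2) → C:1 H:3 N:1
  CH(F) → C:1 H:1 F:1
  CH(C6H5) → C:7 H:6
  CH2 → C:1 H:2
  CH2OC2H5 → C:3 H:7 O:1
Element totals:
  C: 14
  H: 22
  F: 1
  N: 1
  O: 1

C14H22FNO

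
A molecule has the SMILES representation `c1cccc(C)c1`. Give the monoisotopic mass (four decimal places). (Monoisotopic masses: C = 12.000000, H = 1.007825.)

Atom tally by fragment:
  benzene ring core → C:6 H:6
  (− 1 ring H displaced by substituents)
  + CH3 → C:1 H:3
Element totals:
  C: 7
  H: 8
Molecular formula: C7H8.
  M = 7(12.0) + 8(1.007825)
    = 84.000000 + 8.062600 = 92.062600

92.0626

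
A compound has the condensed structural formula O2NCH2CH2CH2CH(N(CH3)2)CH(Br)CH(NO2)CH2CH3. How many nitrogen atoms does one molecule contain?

3

Atom tally by fragment:
  O2NCH2 → C:1 H:2 N:1 O:2
  CH2 → C:1 H:2
  CH2 → C:1 H:2
  CH(N(CH3)2) → C:3 H:7 N:1
  CH(Br) → C:1 H:1 Br:1
  CH(NO2) → C:1 H:1 N:1 O:2
  CH2 → C:1 H:2
  CH3 → C:1 H:3
Element totals:
  C: 10
  H: 20
  Br: 1
  N: 3
  O: 4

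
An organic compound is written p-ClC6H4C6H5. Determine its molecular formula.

C12H9Cl

Element totals:
  C: 12
  H: 9
  Cl: 1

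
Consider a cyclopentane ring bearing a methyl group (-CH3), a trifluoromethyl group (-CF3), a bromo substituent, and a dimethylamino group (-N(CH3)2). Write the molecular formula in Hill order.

Atom tally by fragment:
  cyclopentane ring core → C:5 H:10
  (− 4 ring H displaced by substituents)
  + CH3 → C:1 H:3
  + CF3 → C:1 F:3
  + Br → Br:1
  + N(CH3)2 → N:1 C:2 H:6
Element totals:
  C: 9
  H: 15
  Br: 1
  F: 3
  N: 1

C9H15BrF3N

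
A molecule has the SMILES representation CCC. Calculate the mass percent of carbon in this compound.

81.71%

Atom tally by fragment:
  CH3 → C:1 H:3
  CH2 → C:1 H:2
  CH3 → C:1 H:3
Element totals:
  C: 3
  H: 8
Molecular formula: C3H8.
Molar mass = 44.097 g/mol.
Mass from C: 3 × 12.011 = 36.033 g/mol.
%C = 36.033 / 44.097 × 100 = 81.71%.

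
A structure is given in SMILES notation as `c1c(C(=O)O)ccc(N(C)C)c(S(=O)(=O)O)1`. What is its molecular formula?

C9H11NO5S

Atom tally by fragment:
  benzene ring core → C:6 H:6
  (− 3 ring H displaced by substituents)
  + COOH → C:1 H:1 O:2
  + N(CH3)2 → N:1 C:2 H:6
  + SO3H → S:1 O:3 H:1
Element totals:
  C: 9
  H: 11
  N: 1
  O: 5
  S: 1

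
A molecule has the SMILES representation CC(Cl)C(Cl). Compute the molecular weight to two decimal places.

Atom tally by fragment:
  CH3 → C:1 H:3
  CH(Cl) → C:1 H:1 Cl:1
  CH2Cl → C:1 H:2 Cl:1
Element totals:
  C: 3
  H: 6
  Cl: 2
Molecular formula: C3H6Cl2.
  M = 3(12.011) + 6(1.008) + 2(35.45)
    = 36.033 + 6.048 + 70.900 = 112.981

112.98 g/mol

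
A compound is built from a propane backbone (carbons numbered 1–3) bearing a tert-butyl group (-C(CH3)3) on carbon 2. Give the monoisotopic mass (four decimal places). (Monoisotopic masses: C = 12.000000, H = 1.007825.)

100.1252

Atom tally by fragment:
  CH3 → C:1 H:3
  CH(C(CH3)3) → C:5 H:10
  CH3 → C:1 H:3
Element totals:
  C: 7
  H: 16
Molecular formula: C7H16.
  M = 7(12.0) + 16(1.007825)
    = 84.000000 + 16.125200 = 100.125200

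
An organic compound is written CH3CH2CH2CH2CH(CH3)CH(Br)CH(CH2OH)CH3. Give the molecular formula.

Atom tally by fragment:
  CH3 → C:1 H:3
  CH2 → C:1 H:2
  CH2 → C:1 H:2
  CH2 → C:1 H:2
  CH(CH3) → C:2 H:4
  CH(Br) → C:1 H:1 Br:1
  CH(CH2OH) → C:2 H:4 O:1
  CH3 → C:1 H:3
Element totals:
  C: 10
  H: 21
  Br: 1
  O: 1

C10H21BrO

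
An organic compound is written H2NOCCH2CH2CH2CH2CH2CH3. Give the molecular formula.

C7H15NO

Element totals:
  C: 7
  H: 15
  N: 1
  O: 1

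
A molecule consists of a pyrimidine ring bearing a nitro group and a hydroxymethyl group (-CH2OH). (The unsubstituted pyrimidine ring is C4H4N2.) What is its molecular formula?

Atom tally by fragment:
  pyrimidine ring core → C:4 H:4 N:2
  (− 2 ring H displaced by substituents)
  + NO2 → N:1 O:2
  + CH2OH → C:1 H:3 O:1
Element totals:
  C: 5
  H: 5
  N: 3
  O: 3

C5H5N3O3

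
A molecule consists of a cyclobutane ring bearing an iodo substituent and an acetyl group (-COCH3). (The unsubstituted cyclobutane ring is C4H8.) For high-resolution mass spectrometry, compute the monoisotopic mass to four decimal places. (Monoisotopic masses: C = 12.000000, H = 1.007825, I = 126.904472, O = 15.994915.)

Atom tally by fragment:
  cyclobutane ring core → C:4 H:8
  (− 2 ring H displaced by substituents)
  + I → I:1
  + COCH3 → C:2 H:3 O:1
Element totals:
  C: 6
  H: 9
  I: 1
  O: 1
Molecular formula: C6H9IO.
  M = 6(12.0) + 9(1.007825) + 126.904472 + 15.994915
    = 72.000000 + 9.070425 + 126.904472 + 15.994915 = 223.969812

223.9698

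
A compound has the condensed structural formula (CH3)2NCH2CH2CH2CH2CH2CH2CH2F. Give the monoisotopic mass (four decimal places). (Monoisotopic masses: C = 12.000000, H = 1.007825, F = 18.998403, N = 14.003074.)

161.1580

Atom tally by fragment:
  (CH3)2NCH2 → C:3 H:8 N:1
  CH2 → C:1 H:2
  CH2 → C:1 H:2
  CH2 → C:1 H:2
  CH2 → C:1 H:2
  CH2 → C:1 H:2
  CH2F → C:1 H:2 F:1
Element totals:
  C: 9
  H: 20
  F: 1
  N: 1
Molecular formula: C9H20FN.
  M = 9(12.0) + 20(1.007825) + 18.998403 + 14.003074
    = 108.000000 + 20.156500 + 18.998403 + 14.003074 = 161.157977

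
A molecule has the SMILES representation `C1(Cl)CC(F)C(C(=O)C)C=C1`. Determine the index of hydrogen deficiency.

Atom tally by fragment:
  cyclohexene ring core → C:6 H:10
  (− 3 ring H displaced by substituents)
  + Cl → Cl:1
  + F → F:1
  + COCH3 → C:2 H:3 O:1
Element totals:
  C: 8
  H: 10
  Cl: 1
  F: 1
  O: 1
Molecular formula: C8H10ClFO.
DoU = (2C + 2 + N − H − X) / 2 = (2·8 + 2 + 0 − 10 − 2) / 2 = 3.

3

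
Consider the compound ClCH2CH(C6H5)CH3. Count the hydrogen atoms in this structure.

11

Atom tally by fragment:
  ClCH2 → C:1 H:2 Cl:1
  CH(C6H5) → C:7 H:6
  CH3 → C:1 H:3
Element totals:
  C: 9
  H: 11
  Cl: 1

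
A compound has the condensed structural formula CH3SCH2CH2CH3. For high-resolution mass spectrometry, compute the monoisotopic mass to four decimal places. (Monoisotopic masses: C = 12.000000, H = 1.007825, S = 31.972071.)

Atom tally by fragment:
  CH3SCH2 → C:2 H:5 S:1
  CH2 → C:1 H:2
  CH3 → C:1 H:3
Element totals:
  C: 4
  H: 10
  S: 1
Molecular formula: C4H10S.
  M = 4(12.0) + 10(1.007825) + 31.972071
    = 48.000000 + 10.078250 + 31.972071 = 90.050321

90.0503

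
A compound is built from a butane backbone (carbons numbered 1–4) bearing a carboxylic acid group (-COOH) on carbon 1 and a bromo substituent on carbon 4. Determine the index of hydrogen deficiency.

1

Atom tally by fragment:
  HOOCCH2 → C:2 H:3 O:2
  CH2 → C:1 H:2
  CH2 → C:1 H:2
  CH2Br → C:1 H:2 Br:1
Element totals:
  C: 5
  H: 9
  Br: 1
  O: 2
Molecular formula: C5H9BrO2.
DoU = (2C + 2 + N − H − X) / 2 = (2·5 + 2 + 0 − 9 − 1) / 2 = 1.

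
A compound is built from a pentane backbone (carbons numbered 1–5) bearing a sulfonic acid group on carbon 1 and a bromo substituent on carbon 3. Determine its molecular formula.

Atom tally by fragment:
  HO3SCH2 → C:1 H:3 S:1 O:3
  CH2 → C:1 H:2
  CH(Br) → C:1 H:1 Br:1
  CH2 → C:1 H:2
  CH3 → C:1 H:3
Element totals:
  C: 5
  H: 11
  Br: 1
  O: 3
  S: 1

C5H11BrO3S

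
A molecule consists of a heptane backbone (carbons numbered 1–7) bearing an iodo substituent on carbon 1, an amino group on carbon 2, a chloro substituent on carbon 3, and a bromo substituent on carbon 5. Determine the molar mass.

Atom tally by fragment:
  ICH2 → C:1 H:2 I:1
  CH(NH2) → C:1 H:3 N:1
  CH(Cl) → C:1 H:1 Cl:1
  CH2 → C:1 H:2
  CH(Br) → C:1 H:1 Br:1
  CH2 → C:1 H:2
  CH3 → C:1 H:3
Element totals:
  C: 7
  H: 14
  Br: 1
  Cl: 1
  I: 1
  N: 1
Molecular formula: C7H14BrClIN.
  M = 7(12.011) + 14(1.008) + 79.904 + 35.45 + 126.904 + 14.007
    = 84.077 + 14.112 + 79.904 + 35.450 + 126.904 + 14.007 = 354.454

354.45 g/mol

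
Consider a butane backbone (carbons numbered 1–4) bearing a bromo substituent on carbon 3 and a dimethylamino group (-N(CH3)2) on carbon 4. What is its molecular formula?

C6H14BrN

Atom tally by fragment:
  CH3 → C:1 H:3
  CH2 → C:1 H:2
  CH(Br) → C:1 H:1 Br:1
  CH2N(CH3)2 → C:3 H:8 N:1
Element totals:
  C: 6
  H: 14
  Br: 1
  N: 1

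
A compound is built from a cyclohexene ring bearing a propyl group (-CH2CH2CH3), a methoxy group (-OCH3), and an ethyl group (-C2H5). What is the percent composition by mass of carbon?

79.06%

Atom tally by fragment:
  cyclohexene ring core → C:6 H:10
  (− 3 ring H displaced by substituents)
  + CH2CH2CH3 → C:3 H:7
  + OCH3 → C:1 H:3 O:1
  + C2H5 → C:2 H:5
Element totals:
  C: 12
  H: 22
  O: 1
Molecular formula: C12H22O.
Molar mass = 182.307 g/mol.
Mass from C: 12 × 12.011 = 144.132 g/mol.
%C = 144.132 / 182.307 × 100 = 79.06%.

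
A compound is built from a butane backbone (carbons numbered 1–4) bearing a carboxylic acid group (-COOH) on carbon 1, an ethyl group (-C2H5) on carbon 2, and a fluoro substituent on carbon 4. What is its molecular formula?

C7H13FO2

Atom tally by fragment:
  HOOCCH2 → C:2 H:3 O:2
  CH(C2H5) → C:3 H:6
  CH2 → C:1 H:2
  CH2F → C:1 H:2 F:1
Element totals:
  C: 7
  H: 13
  F: 1
  O: 2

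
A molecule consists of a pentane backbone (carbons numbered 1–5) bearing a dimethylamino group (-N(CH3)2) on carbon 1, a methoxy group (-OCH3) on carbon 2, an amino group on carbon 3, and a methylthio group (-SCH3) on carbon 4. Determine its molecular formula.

C9H22N2OS

Atom tally by fragment:
  (CH3)2NCH2 → C:3 H:8 N:1
  CH(OCH3) → C:2 H:4 O:1
  CH(NH2) → C:1 H:3 N:1
  CH(SCH3) → C:2 H:4 S:1
  CH3 → C:1 H:3
Element totals:
  C: 9
  H: 22
  N: 2
  O: 1
  S: 1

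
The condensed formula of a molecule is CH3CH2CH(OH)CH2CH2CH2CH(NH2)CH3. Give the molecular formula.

Atom tally by fragment:
  CH3 → C:1 H:3
  CH2 → C:1 H:2
  CH(OH) → C:1 H:2 O:1
  CH2 → C:1 H:2
  CH2 → C:1 H:2
  CH2 → C:1 H:2
  CH(NH2) → C:1 H:3 N:1
  CH3 → C:1 H:3
Element totals:
  C: 8
  H: 19
  N: 1
  O: 1

C8H19NO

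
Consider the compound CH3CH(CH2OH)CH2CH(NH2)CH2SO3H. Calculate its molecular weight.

Element totals:
  C: 6
  H: 15
  N: 1
  O: 4
  S: 1
Molecular formula: C6H15NO4S.
  M = 6(12.011) + 15(1.008) + 14.007 + 4(15.999) + 32.06
    = 72.066 + 15.120 + 14.007 + 63.996 + 32.060 = 197.249

197.25 g/mol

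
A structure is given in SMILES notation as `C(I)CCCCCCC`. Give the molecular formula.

Atom tally by fragment:
  ICH2 → C:1 H:2 I:1
  CH2 → C:1 H:2
  CH2 → C:1 H:2
  CH2 → C:1 H:2
  CH2 → C:1 H:2
  CH2 → C:1 H:2
  CH2 → C:1 H:2
  CH3 → C:1 H:3
Element totals:
  C: 8
  H: 17
  I: 1

C8H17I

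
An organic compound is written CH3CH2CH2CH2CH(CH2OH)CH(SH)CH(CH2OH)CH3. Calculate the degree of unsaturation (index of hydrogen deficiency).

Atom tally by fragment:
  CH3 → C:1 H:3
  CH2 → C:1 H:2
  CH2 → C:1 H:2
  CH2 → C:1 H:2
  CH(CH2OH) → C:2 H:4 O:1
  CH(SH) → C:1 H:2 S:1
  CH(CH2OH) → C:2 H:4 O:1
  CH3 → C:1 H:3
Element totals:
  C: 10
  H: 22
  O: 2
  S: 1
Molecular formula: C10H22O2S.
DoU = (2C + 2 + N − H − X) / 2 = (2·10 + 2 + 0 − 22 − 0) / 2 = 0.

0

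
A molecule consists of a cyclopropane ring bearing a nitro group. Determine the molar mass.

Atom tally by fragment:
  cyclopropane ring core → C:3 H:6
  (− 1 ring H displaced by substituents)
  + NO2 → N:1 O:2
Element totals:
  C: 3
  H: 5
  N: 1
  O: 2
Molecular formula: C3H5NO2.
  M = 3(12.011) + 5(1.008) + 14.007 + 2(15.999)
    = 36.033 + 5.040 + 14.007 + 31.998 = 87.078

87.08 g/mol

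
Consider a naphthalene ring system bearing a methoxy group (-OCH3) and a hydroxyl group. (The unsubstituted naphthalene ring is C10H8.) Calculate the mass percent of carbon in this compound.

Atom tally by fragment:
  naphthalene ring system core → C:10 H:8
  (− 2 ring H displaced by substituents)
  + OCH3 → C:1 H:3 O:1
  + OH → O:1 H:1
Element totals:
  C: 11
  H: 10
  O: 2
Molecular formula: C11H10O2.
Molar mass = 174.199 g/mol.
Mass from C: 11 × 12.011 = 132.121 g/mol.
%C = 132.121 / 174.199 × 100 = 75.84%.

75.84%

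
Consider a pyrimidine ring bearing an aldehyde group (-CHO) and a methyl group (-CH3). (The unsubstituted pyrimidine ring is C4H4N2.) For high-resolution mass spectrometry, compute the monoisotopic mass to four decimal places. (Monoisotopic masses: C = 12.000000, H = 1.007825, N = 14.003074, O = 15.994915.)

Atom tally by fragment:
  pyrimidine ring core → C:4 H:4 N:2
  (− 2 ring H displaced by substituents)
  + CHO → C:1 H:1 O:1
  + CH3 → C:1 H:3
Element totals:
  C: 6
  H: 6
  N: 2
  O: 1
Molecular formula: C6H6N2O.
  M = 6(12.0) + 6(1.007825) + 2(14.003074) + 15.994915
    = 72.000000 + 6.046950 + 28.006148 + 15.994915 = 122.048013

122.0480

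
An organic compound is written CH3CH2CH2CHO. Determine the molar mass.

72.11 g/mol

Element totals:
  C: 4
  H: 8
  O: 1
Molecular formula: C4H8O.
  M = 4(12.011) + 8(1.008) + 15.999
    = 48.044 + 8.064 + 15.999 = 72.107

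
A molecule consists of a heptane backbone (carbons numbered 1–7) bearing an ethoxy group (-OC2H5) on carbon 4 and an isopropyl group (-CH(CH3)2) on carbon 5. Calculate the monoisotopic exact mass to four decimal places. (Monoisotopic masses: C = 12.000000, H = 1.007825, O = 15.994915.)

186.1984

Atom tally by fragment:
  CH3 → C:1 H:3
  CH2 → C:1 H:2
  CH2 → C:1 H:2
  CH(OC2H5) → C:3 H:6 O:1
  CH(CH(CH3)2) → C:4 H:8
  CH2 → C:1 H:2
  CH3 → C:1 H:3
Element totals:
  C: 12
  H: 26
  O: 1
Molecular formula: C12H26O.
  M = 12(12.0) + 26(1.007825) + 15.994915
    = 144.000000 + 26.203450 + 15.994915 = 186.198365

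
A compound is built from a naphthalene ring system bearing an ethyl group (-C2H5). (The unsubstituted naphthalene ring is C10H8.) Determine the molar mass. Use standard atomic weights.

156.23 g/mol

Atom tally by fragment:
  naphthalene ring system core → C:10 H:8
  (− 1 ring H displaced by substituents)
  + C2H5 → C:2 H:5
Element totals:
  C: 12
  H: 12
Molecular formula: C12H12.
  M = 12(12.011) + 12(1.008)
    = 144.132 + 12.096 = 156.228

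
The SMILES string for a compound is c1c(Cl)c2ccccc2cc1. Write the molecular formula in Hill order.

C10H7Cl

Atom tally by fragment:
  naphthalene ring system core → C:10 H:8
  (− 1 ring H displaced by substituents)
  + Cl → Cl:1
Element totals:
  C: 10
  H: 7
  Cl: 1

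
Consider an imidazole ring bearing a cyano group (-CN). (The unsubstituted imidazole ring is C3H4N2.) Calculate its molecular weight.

Atom tally by fragment:
  imidazole ring core → C:3 H:4 N:2
  (− 1 ring H displaced by substituents)
  + CN → C:1 N:1
Element totals:
  C: 4
  H: 3
  N: 3
Molecular formula: C4H3N3.
  M = 4(12.011) + 3(1.008) + 3(14.007)
    = 48.044 + 3.024 + 42.021 = 93.089

93.09 g/mol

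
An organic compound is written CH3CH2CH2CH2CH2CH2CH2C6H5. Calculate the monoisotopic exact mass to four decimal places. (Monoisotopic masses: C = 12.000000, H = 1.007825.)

176.1565

Atom tally by fragment:
  CH3 → C:1 H:3
  CH2 → C:1 H:2
  CH2 → C:1 H:2
  CH2 → C:1 H:2
  CH2 → C:1 H:2
  CH2 → C:1 H:2
  CH2C6H5 → C:7 H:7
Element totals:
  C: 13
  H: 20
Molecular formula: C13H20.
  M = 13(12.0) + 20(1.007825)
    = 156.000000 + 20.156500 = 176.156500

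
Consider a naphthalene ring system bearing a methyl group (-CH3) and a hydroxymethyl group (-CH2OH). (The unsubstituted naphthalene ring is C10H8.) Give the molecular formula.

C12H12O

Atom tally by fragment:
  naphthalene ring system core → C:10 H:8
  (− 2 ring H displaced by substituents)
  + CH3 → C:1 H:3
  + CH2OH → C:1 H:3 O:1
Element totals:
  C: 12
  H: 12
  O: 1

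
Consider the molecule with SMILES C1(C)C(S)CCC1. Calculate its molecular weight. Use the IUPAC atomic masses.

116.22 g/mol

Atom tally by fragment:
  cyclopentane ring core → C:5 H:10
  (− 2 ring H displaced by substituents)
  + CH3 → C:1 H:3
  + SH → S:1 H:1
Element totals:
  C: 6
  H: 12
  S: 1
Molecular formula: C6H12S.
  M = 6(12.011) + 12(1.008) + 32.06
    = 72.066 + 12.096 + 32.060 = 116.222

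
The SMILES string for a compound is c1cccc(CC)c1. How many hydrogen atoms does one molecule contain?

Atom tally by fragment:
  benzene ring core → C:6 H:6
  (− 1 ring H displaced by substituents)
  + C2H5 → C:2 H:5
Element totals:
  C: 8
  H: 10

10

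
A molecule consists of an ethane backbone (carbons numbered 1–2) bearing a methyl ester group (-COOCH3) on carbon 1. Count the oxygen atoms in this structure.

2

Atom tally by fragment:
  CH3OOCCH2 → C:3 H:5 O:2
  CH3 → C:1 H:3
Element totals:
  C: 4
  H: 8
  O: 2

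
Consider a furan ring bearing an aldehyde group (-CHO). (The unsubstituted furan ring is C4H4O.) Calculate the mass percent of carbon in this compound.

Atom tally by fragment:
  furan ring core → C:4 H:4 O:1
  (− 1 ring H displaced by substituents)
  + CHO → C:1 H:1 O:1
Element totals:
  C: 5
  H: 4
  O: 2
Molecular formula: C5H4O2.
Molar mass = 96.085 g/mol.
Mass from C: 5 × 12.011 = 60.055 g/mol.
%C = 60.055 / 96.085 × 100 = 62.50%.

62.50%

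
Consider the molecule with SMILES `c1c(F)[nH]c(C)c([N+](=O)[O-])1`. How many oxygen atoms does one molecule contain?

2

Atom tally by fragment:
  pyrrole ring core → C:4 H:5 N:1
  (− 3 ring H displaced by substituents)
  + F → F:1
  + CH3 → C:1 H:3
  + NO2 → N:1 O:2
Element totals:
  C: 5
  H: 5
  F: 1
  N: 2
  O: 2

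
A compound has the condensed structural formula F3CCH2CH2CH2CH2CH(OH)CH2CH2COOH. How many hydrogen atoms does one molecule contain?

Element totals:
  C: 9
  H: 15
  F: 3
  O: 3

15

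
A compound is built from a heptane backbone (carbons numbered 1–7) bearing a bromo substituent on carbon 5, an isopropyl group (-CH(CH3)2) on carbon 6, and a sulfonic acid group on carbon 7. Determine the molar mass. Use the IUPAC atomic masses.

Atom tally by fragment:
  CH3 → C:1 H:3
  CH2 → C:1 H:2
  CH2 → C:1 H:2
  CH2 → C:1 H:2
  CH(Br) → C:1 H:1 Br:1
  CH(CH(CH3)2) → C:4 H:8
  CH2SO3H → C:1 H:3 S:1 O:3
Element totals:
  C: 10
  H: 21
  Br: 1
  O: 3
  S: 1
Molecular formula: C10H21BrO3S.
  M = 10(12.011) + 21(1.008) + 79.904 + 3(15.999) + 32.06
    = 120.110 + 21.168 + 79.904 + 47.997 + 32.060 = 301.239

301.24 g/mol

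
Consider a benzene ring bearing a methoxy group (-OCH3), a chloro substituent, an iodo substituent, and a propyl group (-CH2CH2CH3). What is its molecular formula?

C10H12ClIO

Atom tally by fragment:
  benzene ring core → C:6 H:6
  (− 4 ring H displaced by substituents)
  + OCH3 → C:1 H:3 O:1
  + Cl → Cl:1
  + I → I:1
  + CH2CH2CH3 → C:3 H:7
Element totals:
  C: 10
  H: 12
  Cl: 1
  I: 1
  O: 1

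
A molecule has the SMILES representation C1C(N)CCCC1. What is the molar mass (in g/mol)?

99.18 g/mol

Atom tally by fragment:
  cyclohexane ring core → C:6 H:12
  (− 1 ring H displaced by substituents)
  + NH2 → N:1 H:2
Element totals:
  C: 6
  H: 13
  N: 1
Molecular formula: C6H13N.
  M = 6(12.011) + 13(1.008) + 14.007
    = 72.066 + 13.104 + 14.007 = 99.177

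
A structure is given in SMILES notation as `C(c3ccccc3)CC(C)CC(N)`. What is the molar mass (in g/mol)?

Atom tally by fragment:
  C6H5CH2 → C:7 H:7
  CH2 → C:1 H:2
  CH(CH3) → C:2 H:4
  CH2 → C:1 H:2
  CH2NH2 → C:1 H:4 N:1
Element totals:
  C: 12
  H: 19
  N: 1
Molecular formula: C12H19N.
  M = 12(12.011) + 19(1.008) + 14.007
    = 144.132 + 19.152 + 14.007 = 177.291

177.29 g/mol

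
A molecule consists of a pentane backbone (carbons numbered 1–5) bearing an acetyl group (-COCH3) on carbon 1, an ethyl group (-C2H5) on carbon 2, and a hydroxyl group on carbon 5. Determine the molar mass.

Atom tally by fragment:
  CH3COCH2 → C:3 H:5 O:1
  CH(C2H5) → C:3 H:6
  CH2 → C:1 H:2
  CH2 → C:1 H:2
  CH2OH → C:1 H:3 O:1
Element totals:
  C: 9
  H: 18
  O: 2
Molecular formula: C9H18O2.
  M = 9(12.011) + 18(1.008) + 2(15.999)
    = 108.099 + 18.144 + 31.998 = 158.241

158.24 g/mol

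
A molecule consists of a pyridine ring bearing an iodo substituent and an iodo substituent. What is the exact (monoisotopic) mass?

Atom tally by fragment:
  pyridine ring core → C:5 H:5 N:1
  (− 2 ring H displaced by substituents)
  + I → I:1
  + I → I:1
Element totals:
  C: 5
  H: 3
  I: 2
  N: 1
Molecular formula: C5H3I2N.
  M = 5(12.0) + 3(1.007825) + 2(126.904472) + 14.003074
    = 60.000000 + 3.023475 + 253.808944 + 14.003074 = 330.835493

330.8355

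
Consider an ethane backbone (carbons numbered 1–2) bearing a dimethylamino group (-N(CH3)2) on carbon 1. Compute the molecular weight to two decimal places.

73.14 g/mol

Atom tally by fragment:
  (CH3)2NCH2 → C:3 H:8 N:1
  CH3 → C:1 H:3
Element totals:
  C: 4
  H: 11
  N: 1
Molecular formula: C4H11N.
  M = 4(12.011) + 11(1.008) + 14.007
    = 48.044 + 11.088 + 14.007 = 73.139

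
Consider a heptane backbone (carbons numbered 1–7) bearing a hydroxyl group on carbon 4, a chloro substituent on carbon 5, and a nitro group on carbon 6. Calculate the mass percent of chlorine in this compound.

18.12%

Atom tally by fragment:
  CH3 → C:1 H:3
  CH2 → C:1 H:2
  CH2 → C:1 H:2
  CH(OH) → C:1 H:2 O:1
  CH(Cl) → C:1 H:1 Cl:1
  CH(NO2) → C:1 H:1 N:1 O:2
  CH3 → C:1 H:3
Element totals:
  C: 7
  H: 14
  Cl: 1
  N: 1
  O: 3
Molecular formula: C7H14ClNO3.
Molar mass = 195.643 g/mol.
Mass from Cl: 1 × 35.45 = 35.450 g/mol.
%Cl = 35.450 / 195.643 × 100 = 18.12%.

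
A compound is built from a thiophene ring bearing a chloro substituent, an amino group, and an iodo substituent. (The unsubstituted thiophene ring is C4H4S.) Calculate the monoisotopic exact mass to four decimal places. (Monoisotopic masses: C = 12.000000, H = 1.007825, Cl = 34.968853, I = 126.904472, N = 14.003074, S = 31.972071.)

258.8719

Atom tally by fragment:
  thiophene ring core → C:4 H:4 S:1
  (− 3 ring H displaced by substituents)
  + Cl → Cl:1
  + NH2 → N:1 H:2
  + I → I:1
Element totals:
  C: 4
  H: 3
  Cl: 1
  I: 1
  N: 1
  S: 1
Molecular formula: C4H3ClINS.
  M = 4(12.0) + 3(1.007825) + 34.968853 + 126.904472 + 14.003074 + 31.972071
    = 48.000000 + 3.023475 + 34.968853 + 126.904472 + 14.003074 + 31.972071 = 258.871945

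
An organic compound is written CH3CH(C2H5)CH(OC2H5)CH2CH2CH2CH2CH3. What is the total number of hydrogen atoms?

Atom tally by fragment:
  CH3 → C:1 H:3
  CH(C2H5) → C:3 H:6
  CH(OC2H5) → C:3 H:6 O:1
  CH2 → C:1 H:2
  CH2 → C:1 H:2
  CH2 → C:1 H:2
  CH2 → C:1 H:2
  CH3 → C:1 H:3
Element totals:
  C: 12
  H: 26
  O: 1

26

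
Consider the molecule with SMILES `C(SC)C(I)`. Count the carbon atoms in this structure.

Atom tally by fragment:
  CH3SCH2 → C:2 H:5 S:1
  CH2I → C:1 H:2 I:1
Element totals:
  C: 3
  H: 7
  I: 1
  S: 1

3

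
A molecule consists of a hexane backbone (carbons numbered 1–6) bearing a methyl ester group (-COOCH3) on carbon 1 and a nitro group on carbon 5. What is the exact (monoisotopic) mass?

189.1001

Atom tally by fragment:
  CH3OOCCH2 → C:3 H:5 O:2
  CH2 → C:1 H:2
  CH2 → C:1 H:2
  CH2 → C:1 H:2
  CH(NO2) → C:1 H:1 N:1 O:2
  CH3 → C:1 H:3
Element totals:
  C: 8
  H: 15
  N: 1
  O: 4
Molecular formula: C8H15NO4.
  M = 8(12.0) + 15(1.007825) + 14.003074 + 4(15.994915)
    = 96.000000 + 15.117375 + 14.003074 + 63.979660 = 189.100109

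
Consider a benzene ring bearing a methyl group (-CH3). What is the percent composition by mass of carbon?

91.25%

Atom tally by fragment:
  benzene ring core → C:6 H:6
  (− 1 ring H displaced by substituents)
  + CH3 → C:1 H:3
Element totals:
  C: 7
  H: 8
Molecular formula: C7H8.
Molar mass = 92.141 g/mol.
Mass from C: 7 × 12.011 = 84.077 g/mol.
%C = 84.077 / 92.141 × 100 = 91.25%.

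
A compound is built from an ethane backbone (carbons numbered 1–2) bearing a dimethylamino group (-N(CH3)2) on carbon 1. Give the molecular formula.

Atom tally by fragment:
  (CH3)2NCH2 → C:3 H:8 N:1
  CH3 → C:1 H:3
Element totals:
  C: 4
  H: 11
  N: 1

C4H11N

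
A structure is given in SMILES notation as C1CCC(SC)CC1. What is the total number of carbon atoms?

Atom tally by fragment:
  cyclohexane ring core → C:6 H:12
  (− 1 ring H displaced by substituents)
  + SCH3 → C:1 H:3 S:1
Element totals:
  C: 7
  H: 14
  S: 1

7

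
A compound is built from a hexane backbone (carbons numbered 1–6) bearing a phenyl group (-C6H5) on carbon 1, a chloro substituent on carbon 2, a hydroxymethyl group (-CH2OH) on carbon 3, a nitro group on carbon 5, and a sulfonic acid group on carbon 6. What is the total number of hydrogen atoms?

18

Atom tally by fragment:
  C6H5CH2 → C:7 H:7
  CH(Cl) → C:1 H:1 Cl:1
  CH(CH2OH) → C:2 H:4 O:1
  CH2 → C:1 H:2
  CH(NO2) → C:1 H:1 N:1 O:2
  CH2SO3H → C:1 H:3 S:1 O:3
Element totals:
  C: 13
  H: 18
  Cl: 1
  N: 1
  O: 6
  S: 1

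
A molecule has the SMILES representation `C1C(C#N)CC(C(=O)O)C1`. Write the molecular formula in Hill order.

C7H9NO2

Atom tally by fragment:
  cyclopentane ring core → C:5 H:10
  (− 2 ring H displaced by substituents)
  + CN → C:1 N:1
  + COOH → C:1 H:1 O:2
Element totals:
  C: 7
  H: 9
  N: 1
  O: 2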